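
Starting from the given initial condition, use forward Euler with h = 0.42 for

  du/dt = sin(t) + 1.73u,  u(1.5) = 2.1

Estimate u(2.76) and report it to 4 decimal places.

13.0413

Euler: u_{n+1} = u_n + h·f(t_n, u_n).
t=1.500000, u=2.100000: f=4.630495 → u ← 2.100000 + 0.42·4.630495 = 4.044808
t=1.920000, u=4.044808: f=7.937163 → u ← 4.044808 + 0.42·7.937163 = 7.378416
t=2.340000, u=7.378416: f=13.483125 → u ← 7.378416 + 0.42·13.483125 = 13.041329
u(2.76) ≈ 13.0413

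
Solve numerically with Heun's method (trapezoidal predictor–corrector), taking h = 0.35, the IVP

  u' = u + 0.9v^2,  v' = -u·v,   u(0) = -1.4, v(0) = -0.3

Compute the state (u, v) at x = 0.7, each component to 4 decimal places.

Heun on (u,v): k1 = f(x_n, state_n); k2 = f(x_n + h, state_n + h·k1); state_{n+1} = state_n + (h/2)·(k1 + k2).
0.000000: (-1.400000, -0.300000)
  k1 = (-1.319000, -0.420000)
  predictor → (-1.861650, -0.447000)
  k2 = (-1.681822, -0.832158)
  → (-1.925144, -0.519128)
0.350000: (-1.925144, -0.519128)
  k1 = (-1.682600, -0.999395)
  predictor → (-2.514054, -0.868916)
  k2 = (-1.834540, -2.184501)
  → (-2.540643, -1.076309)
(u(0.7), v(0.7)) ≈ (-2.5406, -1.0763)

-2.5406, -1.0763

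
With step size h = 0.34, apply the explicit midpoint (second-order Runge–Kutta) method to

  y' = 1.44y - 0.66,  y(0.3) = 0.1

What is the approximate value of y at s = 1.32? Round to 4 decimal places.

-1.0356

Midpoint: k1 = f(s_n, y_n); k2 = f(s_n + h/2, y_n + (h/2)·k1); y_{n+1} = y_n + h·k2.
s=0.300000, y=0.100000:
  k1 = f(0.300000, 0.100000) = -0.516000
  k2 = f(0.470000, 0.012280) = -0.642317
  y ← 0.100000 + 0.34·(-0.642317) = -0.118388
s=0.640000, y=-0.118388:
  k1 = f(0.640000, -0.118388) = -0.830478
  k2 = f(0.810000, -0.259569) = -1.033779
  y ← -0.118388 + 0.34·(-1.033779) = -0.469873
s=0.980000, y=-0.469873:
  k1 = f(0.980000, -0.469873) = -1.336617
  k2 = f(1.150000, -0.697098) = -1.663820
  y ← -0.469873 + 0.34·(-1.663820) = -1.035572
y(1.32) ≈ -1.0356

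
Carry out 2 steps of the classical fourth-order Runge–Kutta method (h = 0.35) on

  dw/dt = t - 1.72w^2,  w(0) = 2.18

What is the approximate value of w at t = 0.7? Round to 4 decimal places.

RK4: k1 = f(t_n, w_n); k2 = f(t_n + h/2, w_n + (h/2)·k1); k3 = f(t_n + h/2, w_n + (h/2)·k2); k4 = f(t_n + h, w_n + h·k3); w_{n+1} = w_n + (h/6)·(k1 + 2k2 + 2k3 + k4).
t=0.000000, w=2.180000:
  k1 = f(0.000000, 2.180000) = -8.174128
  k2 = f(0.175000, 0.749528) = -0.791282
  k3 = f(0.175000, 2.041526) = -6.993663
  k4 = f(0.350000, -0.267782) = 0.226664
  w ← 2.180000 + (0.35/6)·(k1 + 2k2 + 2k3 + k4) = 0.808154
t=0.350000, w=0.808154:
  k1 = f(0.350000, 0.808154) = -0.773355
  k2 = f(0.525000, 0.672817) = -0.253615
  k3 = f(0.525000, 0.763772) = -0.478357
  k4 = f(0.700000, 0.640729) = -0.006118
  w ← 0.808154 + (0.35/6)·(k1 + 2k2 + 2k3 + k4) = 0.677288
w(0.7) ≈ 0.6773

0.6773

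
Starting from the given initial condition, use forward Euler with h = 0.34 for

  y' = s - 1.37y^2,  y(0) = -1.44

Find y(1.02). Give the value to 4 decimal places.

Euler: y_{n+1} = y_n + h·f(s_n, y_n).
s=0.000000, y=-1.440000: f=-2.840832 → y ← -1.440000 + 0.34·(-2.840832) = -2.405883
s=0.340000, y=-2.405883: f=-7.589933 → y ← -2.405883 + 0.34·(-7.589933) = -4.986460
s=0.680000, y=-4.986460: f=-33.384756 → y ← -4.986460 + 0.34·(-33.384756) = -16.337277
y(1.02) ≈ -16.3373

-16.3373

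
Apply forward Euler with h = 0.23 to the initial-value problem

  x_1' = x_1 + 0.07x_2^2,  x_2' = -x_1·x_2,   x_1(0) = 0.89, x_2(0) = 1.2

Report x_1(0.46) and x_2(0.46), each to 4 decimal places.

1.3897, 0.7090

Euler on (x_1,x_2): x_1_{n+1} = x_1_n + h·x_1', x_2_{n+1} = x_2_n + h·x_2'.
0.000000: (0.890000, 1.200000); f=(0.990800, -1.068000) → (1.117884, 0.954360)
0.230000: (1.117884, 0.954360); f=(1.181640, -1.066864) → (1.389661, 0.708981)
(x_1(0.46), x_2(0.46)) ≈ (1.3897, 0.7090)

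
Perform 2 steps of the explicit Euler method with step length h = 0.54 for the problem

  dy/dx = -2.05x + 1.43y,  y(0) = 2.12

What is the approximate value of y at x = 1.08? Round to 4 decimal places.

Euler: y_{n+1} = y_n + h·f(x_n, y_n).
x=0.000000, y=2.120000: f=3.031600 → y ← 2.120000 + 0.54·3.031600 = 3.757064
x=0.540000, y=3.757064: f=4.265602 → y ← 3.757064 + 0.54·4.265602 = 6.060489
y(1.08) ≈ 6.0605

6.0605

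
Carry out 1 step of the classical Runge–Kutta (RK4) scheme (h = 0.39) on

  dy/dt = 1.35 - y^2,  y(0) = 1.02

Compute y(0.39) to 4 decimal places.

1.1019

RK4: k1 = f(t_n, y_n); k2 = f(t_n + h/2, y_n + (h/2)·k1); k3 = f(t_n + h/2, y_n + (h/2)·k2); k4 = f(t_n + h, y_n + h·k3); y_{n+1} = y_n + (h/6)·(k1 + 2k2 + 2k3 + k4).
t=0.000000, y=1.020000:
  k1 = f(0.000000, 1.020000) = 0.309600
  k2 = f(0.195000, 1.080372) = 0.182796
  k3 = f(0.195000, 1.055645) = 0.235613
  k4 = f(0.390000, 1.111889) = 0.113703
  y ← 1.020000 + (0.39/6)·(k1 + 2k2 + 2k3 + k4) = 1.101908
y(0.39) ≈ 1.1019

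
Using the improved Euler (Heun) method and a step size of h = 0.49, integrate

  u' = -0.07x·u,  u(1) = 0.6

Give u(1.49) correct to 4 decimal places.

Heun: k1 = f(x_n, u_n); k2 = f(x_n + h, u_n + h·k1); u_{n+1} = u_n + (h/2)·(k1 + k2).
x=1.000000, u=0.600000:
  k1 = f(1.000000, 0.600000) = -0.042000
  k2 = f(1.490000, 0.579420) = -0.060434
  u ← 0.600000 + (0.49/2)·(-0.042000 + (-0.060434)) = 0.574904
u(1.49) ≈ 0.5749

0.5749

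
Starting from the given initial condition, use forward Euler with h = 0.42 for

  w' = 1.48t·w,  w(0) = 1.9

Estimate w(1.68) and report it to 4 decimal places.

Euler: w_{n+1} = w_n + h·f(t_n, w_n).
t=0.000000, w=1.900000: f=0.000000 → w ← 1.900000 + 0.42·0.000000 = 1.900000
t=0.420000, w=1.900000: f=1.181040 → w ← 1.900000 + 0.42·1.181040 = 2.396037
t=0.840000, w=2.396037: f=2.978753 → w ← 2.396037 + 0.42·2.978753 = 3.647113
t=1.260000, w=3.647113: f=6.801136 → w ← 3.647113 + 0.42·6.801136 = 6.503590
w(1.68) ≈ 6.5036

6.5036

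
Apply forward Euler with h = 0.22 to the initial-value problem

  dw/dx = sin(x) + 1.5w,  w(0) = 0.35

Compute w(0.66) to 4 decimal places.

Euler: w_{n+1} = w_n + h·f(x_n, w_n).
x=0.000000, w=0.350000: f=0.525000 → w ← 0.350000 + 0.22·0.525000 = 0.465500
x=0.220000, w=0.465500: f=0.916480 → w ← 0.465500 + 0.22·0.916480 = 0.667126
x=0.440000, w=0.667126: f=1.426628 → w ← 0.667126 + 0.22·1.426628 = 0.980984
w(0.66) ≈ 0.9810

0.9810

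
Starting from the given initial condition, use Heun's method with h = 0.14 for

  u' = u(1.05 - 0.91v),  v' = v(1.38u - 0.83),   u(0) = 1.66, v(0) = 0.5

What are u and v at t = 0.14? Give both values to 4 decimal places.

1.7923, 0.6208

Heun on (u,v): k1 = f(t_n, state_n); k2 = f(t_n + h, state_n + h·k1); state_{n+1} = state_n + (h/2)·(k1 + k2).
0.000000: (1.660000, 0.500000)
  k1 = (0.987700, 0.730400)
  predictor → (1.798278, 0.602256)
  k2 = (0.902640, 0.994700)
  → (1.792324, 0.620757)
(u(0.14), v(0.14)) ≈ (1.7923, 0.6208)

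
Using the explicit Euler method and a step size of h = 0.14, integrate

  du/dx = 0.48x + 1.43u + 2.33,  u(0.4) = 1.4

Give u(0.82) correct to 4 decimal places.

Euler: u_{n+1} = u_n + h·f(x_n, u_n).
x=0.400000, u=1.400000: f=4.524000 → u ← 1.400000 + 0.14·4.524000 = 2.033360
x=0.540000, u=2.033360: f=5.496905 → u ← 2.033360 + 0.14·5.496905 = 2.802927
x=0.680000, u=2.802927: f=6.664585 → u ← 2.802927 + 0.14·6.664585 = 3.735969
u(0.82) ≈ 3.7360

3.7360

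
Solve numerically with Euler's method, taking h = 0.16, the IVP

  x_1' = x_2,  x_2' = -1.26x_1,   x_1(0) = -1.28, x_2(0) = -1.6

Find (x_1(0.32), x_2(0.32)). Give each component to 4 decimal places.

Euler on (x_1,x_2): x_1_{n+1} = x_1_n + h·x_1', x_2_{n+1} = x_2_n + h·x_2'.
0.000000: (-1.280000, -1.600000); f=(-1.600000, 1.612800) → (-1.536000, -1.341952)
0.160000: (-1.536000, -1.341952); f=(-1.341952, 1.935360) → (-1.750712, -1.032294)
(x_1(0.32), x_2(0.32)) ≈ (-1.7507, -1.0323)

-1.7507, -1.0323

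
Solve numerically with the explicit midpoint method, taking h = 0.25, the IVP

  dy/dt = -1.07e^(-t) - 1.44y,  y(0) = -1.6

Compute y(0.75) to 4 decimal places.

Midpoint: k1 = f(t_n, y_n); k2 = f(t_n + h/2, y_n + (h/2)·k1); y_{n+1} = y_n + h·k2.
t=0.000000, y=-1.600000:
  k1 = f(0.000000, -1.600000) = 1.234000
  k2 = f(0.125000, -1.445750) = 1.137608
  y ← -1.600000 + 0.25·1.137608 = -1.315598
t=0.250000, y=-1.315598:
  k1 = f(0.250000, -1.315598) = 1.061144
  k2 = f(0.375000, -1.182955) = 0.968056
  y ← -1.315598 + 0.25·0.968056 = -1.073584
t=0.500000, y=-1.073584:
  k1 = f(0.500000, -1.073584) = 0.896973
  k2 = f(0.625000, -0.961462) = 0.811776
  y ← -1.073584 + 0.25·0.811776 = -0.870640
y(0.75) ≈ -0.8706

-0.8706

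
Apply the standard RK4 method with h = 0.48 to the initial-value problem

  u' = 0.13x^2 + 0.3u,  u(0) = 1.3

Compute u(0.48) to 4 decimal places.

1.5063

RK4: k1 = f(x_n, u_n); k2 = f(x_n + h/2, u_n + (h/2)·k1); k3 = f(x_n + h/2, u_n + (h/2)·k2); k4 = f(x_n + h, u_n + h·k3); u_{n+1} = u_n + (h/6)·(k1 + 2k2 + 2k3 + k4).
x=0.000000, u=1.300000:
  k1 = f(0.000000, 1.300000) = 0.390000
  k2 = f(0.240000, 1.393600) = 0.425568
  k3 = f(0.240000, 1.402136) = 0.428129
  k4 = f(0.480000, 1.505502) = 0.481603
  u ← 1.300000 + (0.48/6)·(k1 + 2k2 + 2k3 + k4) = 1.506320
u(0.48) ≈ 1.5063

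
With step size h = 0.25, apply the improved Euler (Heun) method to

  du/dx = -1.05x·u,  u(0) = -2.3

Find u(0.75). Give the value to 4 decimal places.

-1.7106

Heun: k1 = f(x_n, u_n); k2 = f(x_n + h, u_n + h·k1); u_{n+1} = u_n + (h/2)·(k1 + k2).
x=0.000000, u=-2.300000:
  k1 = f(0.000000, -2.300000) = 0.000000
  k2 = f(0.250000, -2.300000) = 0.603750
  u ← -2.300000 + (0.25/2)·(0.000000 + 0.603750) = -2.224531
x=0.250000, u=-2.224531:
  k1 = f(0.250000, -2.224531) = 0.583939
  k2 = f(0.500000, -2.078546) = 1.091237
  u ← -2.224531 + (0.25/2)·(0.583939 + 1.091237) = -2.015134
x=0.500000, u=-2.015134:
  k1 = f(0.500000, -2.015134) = 1.057945
  k2 = f(0.750000, -1.750648) = 1.378635
  u ← -2.015134 + (0.25/2)·(1.057945 + 1.378635) = -1.710562
u(0.75) ≈ -1.7106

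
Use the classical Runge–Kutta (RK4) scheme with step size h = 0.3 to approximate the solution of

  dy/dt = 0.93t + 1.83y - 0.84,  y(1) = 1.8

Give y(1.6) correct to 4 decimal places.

RK4: k1 = f(t_n, y_n); k2 = f(t_n + h/2, y_n + (h/2)·k1); k3 = f(t_n + h/2, y_n + (h/2)·k2); k4 = f(t_n + h, y_n + h·k3); y_{n+1} = y_n + (h/6)·(k1 + 2k2 + 2k3 + k4).
t=1.000000, y=1.800000:
  k1 = f(1.000000, 1.800000) = 3.384000
  k2 = f(1.150000, 2.307600) = 4.452408
  k3 = f(1.150000, 2.467861) = 4.745686
  k4 = f(1.300000, 3.223706) = 6.268382
  y ← 1.800000 + (0.3/6)·(k1 + 2k2 + 2k3 + k4) = 3.202428
t=1.300000, y=3.202428:
  k1 = f(1.300000, 3.202428) = 6.229444
  k2 = f(1.450000, 4.136845) = 8.078927
  k3 = f(1.450000, 4.414267) = 8.586609
  k4 = f(1.600000, 5.778411) = 11.222493
  y ← 3.202428 + (0.3/6)·(k1 + 2k2 + 2k3 + k4) = 5.741579
y(1.6) ≈ 5.7416

5.7416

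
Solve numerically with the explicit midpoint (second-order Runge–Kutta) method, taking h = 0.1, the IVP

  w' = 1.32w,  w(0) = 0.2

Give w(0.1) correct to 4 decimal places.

Midpoint: k1 = f(t_n, w_n); k2 = f(t_n + h/2, w_n + (h/2)·k1); w_{n+1} = w_n + h·k2.
t=0.000000, w=0.200000:
  k1 = f(0.000000, 0.200000) = 0.264000
  k2 = f(0.050000, 0.213200) = 0.281424
  w ← 0.200000 + 0.1·0.281424 = 0.228142
w(0.1) ≈ 0.2281

0.2281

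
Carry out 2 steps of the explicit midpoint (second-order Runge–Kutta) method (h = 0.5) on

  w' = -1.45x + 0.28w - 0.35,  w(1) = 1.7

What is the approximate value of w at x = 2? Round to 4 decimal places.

Midpoint: k1 = f(x_n, w_n); k2 = f(x_n + h/2, w_n + (h/2)·k1); w_{n+1} = w_n + h·k2.
x=1.000000, w=1.700000:
  k1 = f(1.000000, 1.700000) = -1.324000
  k2 = f(1.250000, 1.369000) = -1.779180
  w ← 1.700000 + 0.5·(-1.779180) = 0.810410
x=1.500000, w=0.810410:
  k1 = f(1.500000, 0.810410) = -2.298085
  k2 = f(1.750000, 0.235889) = -2.821451
  w ← 0.810410 + 0.5·(-2.821451) = -0.600316
w(2) ≈ -0.6003

-0.6003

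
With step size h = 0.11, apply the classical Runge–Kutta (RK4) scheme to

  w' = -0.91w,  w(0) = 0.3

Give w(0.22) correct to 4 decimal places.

0.2456

RK4: k1 = f(x_n, w_n); k2 = f(x_n + h/2, w_n + (h/2)·k1); k3 = f(x_n + h/2, w_n + (h/2)·k2); k4 = f(x_n + h, w_n + h·k3); w_{n+1} = w_n + (h/6)·(k1 + 2k2 + 2k3 + k4).
x=0.000000, w=0.300000:
  k1 = f(0.000000, 0.300000) = -0.273000
  k2 = f(0.055000, 0.284985) = -0.259336
  k3 = f(0.055000, 0.285737) = -0.260020
  k4 = f(0.110000, 0.271398) = -0.246972
  w ← 0.300000 + (0.11/6)·(k1 + 2k2 + 2k3 + k4) = 0.271424
x=0.110000, w=0.271424:
  k1 = f(0.110000, 0.271424) = -0.246996
  k2 = f(0.165000, 0.257839) = -0.234634
  k3 = f(0.165000, 0.258519) = -0.235253
  k4 = f(0.220000, 0.245546) = -0.223447
  w ← 0.271424 + (0.11/6)·(k1 + 2k2 + 2k3 + k4) = 0.245570
w(0.22) ≈ 0.2456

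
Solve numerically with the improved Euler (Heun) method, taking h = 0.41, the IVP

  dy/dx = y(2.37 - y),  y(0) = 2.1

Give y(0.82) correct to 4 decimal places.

Heun: k1 = f(x_n, y_n); k2 = f(x_n + h, y_n + h·k1); y_{n+1} = y_n + (h/2)·(k1 + k2).
x=0.000000, y=2.100000:
  k1 = f(0.000000, 2.100000) = 0.567000
  k2 = f(0.410000, 2.332470) = 0.087538
  y ← 2.100000 + (0.41/2)·(0.567000 + 0.087538) = 2.234180
x=0.410000, y=2.234180:
  k1 = f(0.410000, 2.234180) = 0.303446
  k2 = f(0.820000, 2.358593) = 0.026904
  y ← 2.234180 + (0.41/2)·(0.303446 + 0.026904) = 2.301902
y(0.82) ≈ 2.3019

2.3019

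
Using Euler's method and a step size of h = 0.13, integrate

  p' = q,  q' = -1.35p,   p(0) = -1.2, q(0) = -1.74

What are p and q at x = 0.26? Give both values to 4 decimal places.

-1.6250, -1.2791

Euler on (p,q): p_{n+1} = p_n + h·p', q_{n+1} = q_n + h·q'.
0.000000: (-1.200000, -1.740000); f=(-1.740000, 1.620000) → (-1.426200, -1.529400)
0.130000: (-1.426200, -1.529400); f=(-1.529400, 1.925370) → (-1.625022, -1.279102)
(p(0.26), q(0.26)) ≈ (-1.6250, -1.2791)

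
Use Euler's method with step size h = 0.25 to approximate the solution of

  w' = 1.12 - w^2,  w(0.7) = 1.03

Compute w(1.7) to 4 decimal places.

1.0569

Euler: w_{n+1} = w_n + h·f(x_n, w_n).
x=0.700000, w=1.030000: f=0.059100 → w ← 1.030000 + 0.25·0.059100 = 1.044775
x=0.950000, w=1.044775: f=0.028445 → w ← 1.044775 + 0.25·0.028445 = 1.051886
x=1.200000, w=1.051886: f=0.013535 → w ← 1.051886 + 0.25·0.013535 = 1.055270
x=1.450000, w=1.055270: f=0.006405 → w ← 1.055270 + 0.25·0.006405 = 1.056871
w(1.7) ≈ 1.0569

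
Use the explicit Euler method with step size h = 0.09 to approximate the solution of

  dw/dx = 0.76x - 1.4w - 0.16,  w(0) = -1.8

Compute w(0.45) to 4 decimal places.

-0.9197

Euler: w_{n+1} = w_n + h·f(x_n, w_n).
x=0.000000, w=-1.800000: f=2.360000 → w ← -1.800000 + 0.09·2.360000 = -1.587600
x=0.090000, w=-1.587600: f=2.131040 → w ← -1.587600 + 0.09·2.131040 = -1.395806
x=0.180000, w=-1.395806: f=1.930929 → w ← -1.395806 + 0.09·1.930929 = -1.222023
x=0.270000, w=-1.222023: f=1.756032 → w ← -1.222023 + 0.09·1.756032 = -1.063980
x=0.360000, w=-1.063980: f=1.603172 → w ← -1.063980 + 0.09·1.603172 = -0.919694
w(0.45) ≈ -0.9197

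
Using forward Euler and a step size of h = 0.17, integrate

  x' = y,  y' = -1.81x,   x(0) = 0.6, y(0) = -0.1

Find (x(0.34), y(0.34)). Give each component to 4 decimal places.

Euler on (x,y): x_{n+1} = x_n + h·x', y_{n+1} = y_n + h·y'.
0.000000: (0.600000, -0.100000); f=(-0.100000, -1.086000) → (0.583000, -0.284620)
0.170000: (0.583000, -0.284620); f=(-0.284620, -1.055230) → (0.534615, -0.464009)
(x(0.34), y(0.34)) ≈ (0.5346, -0.4640)

0.5346, -0.4640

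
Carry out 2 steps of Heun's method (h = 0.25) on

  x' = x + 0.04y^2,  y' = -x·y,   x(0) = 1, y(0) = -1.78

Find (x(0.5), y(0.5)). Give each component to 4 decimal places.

1.6938, -0.9366

Heun on (x,y): k1 = f(s_n, state_n); k2 = f(s_n + h, state_n + h·k1); state_{n+1} = state_n + (h/2)·(k1 + k2).
0.000000: (1.000000, -1.780000)
  k1 = (1.126736, 1.780000)
  predictor → (1.281684, -1.335000)
  k2 = (1.352973, 1.711048)
  → (1.309964, -1.343619)
0.250000: (1.309964, -1.343619)
  k1 = (1.382176, 1.760092)
  predictor → (1.655508, -0.903596)
  k2 = (1.688167, 1.495910)
  → (1.693757, -0.936619)
(x(0.5), y(0.5)) ≈ (1.6938, -0.9366)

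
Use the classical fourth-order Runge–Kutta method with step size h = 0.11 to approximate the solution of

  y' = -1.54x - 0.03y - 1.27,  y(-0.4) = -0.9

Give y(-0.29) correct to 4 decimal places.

-0.9782

RK4: k1 = f(x_n, y_n); k2 = f(x_n + h/2, y_n + (h/2)·k1); k3 = f(x_n + h/2, y_n + (h/2)·k2); k4 = f(x_n + h, y_n + h·k3); y_{n+1} = y_n + (h/6)·(k1 + 2k2 + 2k3 + k4).
x=-0.400000, y=-0.900000:
  k1 = f(-0.400000, -0.900000) = -0.627000
  k2 = f(-0.345000, -0.934485) = -0.710665
  k3 = f(-0.345000, -0.939087) = -0.710527
  k4 = f(-0.290000, -0.978158) = -0.794055
  y ← -0.900000 + (0.11/6)·(k1 + 2k2 + 2k3 + k4) = -0.978163
y(-0.29) ≈ -0.9782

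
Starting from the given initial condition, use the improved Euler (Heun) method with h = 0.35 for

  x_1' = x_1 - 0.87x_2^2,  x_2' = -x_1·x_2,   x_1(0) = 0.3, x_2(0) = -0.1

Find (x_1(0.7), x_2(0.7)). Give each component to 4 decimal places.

Heun on (x_1,x_2): k1 = f(x_n, state_n); k2 = f(x_n + h, state_n + h·k1); state_{n+1} = state_n + (h/2)·(k1 + k2).
0.000000: (0.300000, -0.100000)
  k1 = (0.291300, 0.030000)
  predictor → (0.401955, -0.089500)
  k2 = (0.394986, 0.035975)
  → (0.420100, -0.088454)
0.350000: (0.420100, -0.088454)
  k1 = (0.413293, 0.037160)
  predictor → (0.564753, -0.075448)
  k2 = (0.559800, 0.042610)
  → (0.590391, -0.074495)
(x_1(0.7), x_2(0.7)) ≈ (0.5904, -0.0745)

0.5904, -0.0745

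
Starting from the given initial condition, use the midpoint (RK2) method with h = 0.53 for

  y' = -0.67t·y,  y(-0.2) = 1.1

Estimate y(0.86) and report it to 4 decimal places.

0.8601

Midpoint: k1 = f(t_n, y_n); k2 = f(t_n + h/2, y_n + (h/2)·k1); y_{n+1} = y_n + h·k2.
t=-0.200000, y=1.100000:
  k1 = f(-0.200000, 1.100000) = 0.147400
  k2 = f(0.065000, 1.139061) = -0.049606
  y ← 1.100000 + 0.53·(-0.049606) = 1.073709
t=0.330000, y=1.073709:
  k1 = f(0.330000, 1.073709) = -0.237397
  k2 = f(0.595000, 1.010799) = -0.402955
  y ← 1.073709 + 0.53·(-0.402955) = 0.860143
y(0.86) ≈ 0.8601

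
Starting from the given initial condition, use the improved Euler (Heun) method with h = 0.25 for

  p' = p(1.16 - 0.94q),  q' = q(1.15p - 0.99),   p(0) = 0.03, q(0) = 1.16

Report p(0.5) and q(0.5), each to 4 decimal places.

0.0348, 0.7239

Heun on (p,q): k1 = f(t_n, state_n); k2 = f(t_n + h, state_n + h·k1); state_{n+1} = state_n + (h/2)·(k1 + k2).
0.000000: (0.030000, 1.160000)
  k1 = (0.002088, -1.108380)
  predictor → (0.030522, 0.882905)
  k2 = (0.010074, -0.843086)
  → (0.031520, 0.916067)
0.250000: (0.031520, 0.916067)
  k1 = (0.009421, -0.873700)
  predictor → (0.033876, 0.697642)
  k2 = (0.017081, -0.663487)
  → (0.034833, 0.723918)
(p(0.5), q(0.5)) ≈ (0.0348, 0.7239)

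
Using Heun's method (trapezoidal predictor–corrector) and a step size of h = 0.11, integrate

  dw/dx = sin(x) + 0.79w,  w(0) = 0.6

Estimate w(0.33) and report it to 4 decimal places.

Heun: k1 = f(x_n, w_n); k2 = f(x_n + h, w_n + h·k1); w_{n+1} = w_n + (h/2)·(k1 + k2).
x=0.000000, w=0.600000:
  k1 = f(0.000000, 0.600000) = 0.474000
  k2 = f(0.110000, 0.652140) = 0.624969
  w ← 0.600000 + (0.11/2)·(0.474000 + 0.624969) = 0.660443
x=0.110000, w=0.660443:
  k1 = f(0.110000, 0.660443) = 0.631528
  k2 = f(0.220000, 0.729911) = 0.794860
  w ← 0.660443 + (0.11/2)·(0.631528 + 0.794860) = 0.738895
x=0.220000, w=0.738895:
  k1 = f(0.220000, 0.738895) = 0.801956
  k2 = f(0.330000, 0.827110) = 0.977460
  w ← 0.738895 + (0.11/2)·(0.801956 + 0.977460) = 0.836763
w(0.33) ≈ 0.8368

0.8368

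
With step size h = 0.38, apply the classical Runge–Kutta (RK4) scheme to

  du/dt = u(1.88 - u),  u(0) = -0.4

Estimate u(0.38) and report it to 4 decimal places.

-1.0450

RK4: k1 = f(t_n, u_n); k2 = f(t_n + h/2, u_n + (h/2)·k1); k3 = f(t_n + h/2, u_n + (h/2)·k2); k4 = f(t_n + h, u_n + h·k3); u_{n+1} = u_n + (h/6)·(k1 + 2k2 + 2k3 + k4).
t=0.000000, u=-0.400000:
  k1 = f(0.000000, -0.400000) = -0.912000
  k2 = f(0.190000, -0.573280) = -1.406416
  k3 = f(0.190000, -0.667219) = -1.699553
  k4 = f(0.380000, -1.045830) = -3.059922
  u ← -0.400000 + (0.38/6)·(k1 + 2k2 + 2k3 + k4) = -1.044978
u(0.38) ≈ -1.0450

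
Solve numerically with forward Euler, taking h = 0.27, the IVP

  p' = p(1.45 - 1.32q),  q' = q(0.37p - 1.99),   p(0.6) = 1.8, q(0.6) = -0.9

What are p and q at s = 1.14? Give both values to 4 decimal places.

4.9239, -0.4456

Euler on (p,q): p_{n+1} = p_n + h·p', q_{n+1} = q_n + h·q'.
0.600000: (1.800000, -0.900000); f=(4.748400, 1.191600) → (3.082068, -0.578268)
0.870000: (3.082068, -0.578268); f=(6.821584, 0.491317) → (4.923896, -0.445613)
(p(1.14), q(1.14)) ≈ (4.9239, -0.4456)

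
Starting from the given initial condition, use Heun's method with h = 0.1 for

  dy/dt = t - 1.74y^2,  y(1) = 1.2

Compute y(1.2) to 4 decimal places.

Heun: k1 = f(t_n, y_n); k2 = f(t_n + h, y_n + h·k1); y_{n+1} = y_n + (h/2)·(k1 + k2).
t=1.000000, y=1.200000:
  k1 = f(1.000000, 1.200000) = -1.505600
  k2 = f(1.100000, 1.049440) = -0.816304
  y ← 1.200000 + (0.1/2)·(-1.505600 + (-0.816304)) = 1.083905
t=1.100000, y=1.083905:
  k1 = f(1.100000, 1.083905) = -0.944238
  k2 = f(1.200000, 0.989481) = -0.503586
  y ← 1.083905 + (0.1/2)·(-0.944238 + (-0.503586)) = 1.011514
y(1.2) ≈ 1.0115

1.0115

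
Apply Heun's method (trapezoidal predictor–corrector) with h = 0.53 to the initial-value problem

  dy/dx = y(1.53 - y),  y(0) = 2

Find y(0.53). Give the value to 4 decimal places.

1.7621

Heun: k1 = f(x_n, y_n); k2 = f(x_n + h, y_n + h·k1); y_{n+1} = y_n + (h/2)·(k1 + k2).
x=0.000000, y=2.000000:
  k1 = f(0.000000, 2.000000) = -0.940000
  k2 = f(0.530000, 1.501800) = 0.042351
  y ← 2.000000 + (0.53/2)·(-0.940000 + 0.042351) = 1.762123
y(0.53) ≈ 1.7621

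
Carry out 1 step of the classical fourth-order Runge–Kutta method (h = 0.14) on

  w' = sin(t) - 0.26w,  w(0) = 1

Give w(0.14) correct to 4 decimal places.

RK4: k1 = f(t_n, w_n); k2 = f(t_n + h/2, w_n + (h/2)·k1); k3 = f(t_n + h/2, w_n + (h/2)·k2); k4 = f(t_n + h, w_n + h·k3); w_{n+1} = w_n + (h/6)·(k1 + 2k2 + 2k3 + k4).
t=0.000000, w=1.000000:
  k1 = f(0.000000, 1.000000) = -0.260000
  k2 = f(0.070000, 0.981800) = -0.185325
  k3 = f(0.070000, 0.987027) = -0.186684
  k4 = f(0.140000, 0.973864) = -0.113662
  w ← 1.000000 + (0.14/6)·(k1 + 2k2 + 2k3 + k4) = 0.973921
w(0.14) ≈ 0.9739

0.9739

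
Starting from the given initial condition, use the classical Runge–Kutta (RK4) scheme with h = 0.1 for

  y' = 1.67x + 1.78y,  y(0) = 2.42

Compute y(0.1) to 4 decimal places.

2.9003

RK4: k1 = f(x_n, y_n); k2 = f(x_n + h/2, y_n + (h/2)·k1); k3 = f(x_n + h/2, y_n + (h/2)·k2); k4 = f(x_n + h, y_n + h·k3); y_{n+1} = y_n + (h/6)·(k1 + 2k2 + 2k3 + k4).
x=0.000000, y=2.420000:
  k1 = f(0.000000, 2.420000) = 4.307600
  k2 = f(0.050000, 2.635380) = 4.774476
  k3 = f(0.050000, 2.658724) = 4.816028
  k4 = f(0.100000, 2.901603) = 5.331853
  y ← 2.420000 + (0.1/6)·(k1 + 2k2 + 2k3 + k4) = 2.900341
y(0.1) ≈ 2.9003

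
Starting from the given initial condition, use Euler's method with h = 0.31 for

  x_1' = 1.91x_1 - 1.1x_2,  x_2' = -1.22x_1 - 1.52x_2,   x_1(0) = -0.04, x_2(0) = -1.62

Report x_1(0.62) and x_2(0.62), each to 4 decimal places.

1.0651, -0.6298

Euler on (x_1,x_2): x_1_{n+1} = x_1_n + h·x_1', x_2_{n+1} = x_2_n + h·x_2'.
0.000000: (-0.040000, -1.620000); f=(1.705600, 2.511200) → (0.488736, -0.841528)
0.310000: (0.488736, -0.841528); f=(1.859167, 0.682865) → (1.065078, -0.629840)
(x_1(0.62), x_2(0.62)) ≈ (1.0651, -0.6298)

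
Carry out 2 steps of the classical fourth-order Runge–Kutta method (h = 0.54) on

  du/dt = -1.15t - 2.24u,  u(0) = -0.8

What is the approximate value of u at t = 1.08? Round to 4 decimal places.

RK4: k1 = f(t_n, u_n); k2 = f(t_n + h/2, u_n + (h/2)·k1); k3 = f(t_n + h/2, u_n + (h/2)·k2); k4 = f(t_n + h, u_n + h·k3); u_{n+1} = u_n + (h/6)·(k1 + 2k2 + 2k3 + k4).
t=0.000000, u=-0.800000:
  k1 = f(0.000000, -0.800000) = 1.792000
  k2 = f(0.270000, -0.316160) = 0.397698
  k3 = f(0.270000, -0.692621) = 1.240972
  k4 = f(0.540000, -0.129875) = -0.330080
  u ← -0.800000 + (0.54/6)·(k1 + 2k2 + 2k3 + k4) = -0.373467
t=0.540000, u=-0.373467:
  k1 = f(0.540000, -0.373467) = 0.215565
  k2 = f(0.810000, -0.315264) = -0.225309
  k3 = f(0.810000, -0.434300) = 0.041332
  k4 = f(1.080000, -0.351147) = -0.455430
  u ← -0.373467 + (0.54/6)·(k1 + 2k2 + 2k3 + k4) = -0.428170
u(1.08) ≈ -0.4282

-0.4282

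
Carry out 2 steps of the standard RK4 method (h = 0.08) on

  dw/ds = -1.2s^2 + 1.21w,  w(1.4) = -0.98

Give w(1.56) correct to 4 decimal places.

-1.6522

RK4: k1 = f(s_n, w_n); k2 = f(s_n + h/2, w_n + (h/2)·k1); k3 = f(s_n + h/2, w_n + (h/2)·k2); k4 = f(s_n + h, w_n + h·k3); w_{n+1} = w_n + (h/6)·(k1 + 2k2 + 2k3 + k4).
s=1.400000, w=-0.980000:
  k1 = f(1.400000, -0.980000) = -3.537800
  k2 = f(1.440000, -1.121512) = -3.845350
  k3 = f(1.440000, -1.133814) = -3.860235
  k4 = f(1.480000, -1.288819) = -4.187951
  w ← -0.980000 + (0.08/6)·(k1 + 2k2 + 2k3 + k4) = -1.288492
s=1.480000, w=-1.288492:
  k1 = f(1.480000, -1.288492) = -4.187556
  k2 = f(1.520000, -1.455994) = -4.534233
  k3 = f(1.520000, -1.469862) = -4.551013
  k4 = f(1.560000, -1.652573) = -4.919934
  w ← -1.288492 + (0.08/6)·(k1 + 2k2 + 2k3 + k4) = -1.652199
w(1.56) ≈ -1.6522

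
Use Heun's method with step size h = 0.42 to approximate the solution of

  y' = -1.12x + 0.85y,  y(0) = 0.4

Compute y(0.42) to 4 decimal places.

0.4695

Heun: k1 = f(x_n, y_n); k2 = f(x_n + h, y_n + h·k1); y_{n+1} = y_n + (h/2)·(k1 + k2).
x=0.000000, y=0.400000:
  k1 = f(0.000000, 0.400000) = 0.340000
  k2 = f(0.420000, 0.542800) = -0.009020
  y ← 0.400000 + (0.42/2)·(0.340000 + (-0.009020)) = 0.469506
y(0.42) ≈ 0.4695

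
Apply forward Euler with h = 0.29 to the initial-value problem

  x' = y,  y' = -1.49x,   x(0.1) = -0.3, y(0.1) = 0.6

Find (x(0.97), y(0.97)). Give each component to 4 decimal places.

0.3130, 0.7471

Euler on (x,y): x_{n+1} = x_n + h·x', y_{n+1} = y_n + h·y'.
0.100000: (-0.300000, 0.600000); f=(0.600000, 0.447000) → (-0.126000, 0.729630)
0.390000: (-0.126000, 0.729630); f=(0.729630, 0.187740) → (0.085593, 0.784075)
0.680000: (0.085593, 0.784075); f=(0.784075, -0.127533) → (0.312974, 0.747090)
(x(0.97), y(0.97)) ≈ (0.3130, 0.7471)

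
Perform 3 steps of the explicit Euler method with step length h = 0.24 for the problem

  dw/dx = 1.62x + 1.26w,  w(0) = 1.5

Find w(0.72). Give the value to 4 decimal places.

3.6219

Euler: w_{n+1} = w_n + h·f(x_n, w_n).
x=0.000000, w=1.500000: f=1.890000 → w ← 1.500000 + 0.24·1.890000 = 1.953600
x=0.240000, w=1.953600: f=2.850336 → w ← 1.953600 + 0.24·2.850336 = 2.637681
x=0.480000, w=2.637681: f=4.101078 → w ← 2.637681 + 0.24·4.101078 = 3.621939
w(0.72) ≈ 3.6219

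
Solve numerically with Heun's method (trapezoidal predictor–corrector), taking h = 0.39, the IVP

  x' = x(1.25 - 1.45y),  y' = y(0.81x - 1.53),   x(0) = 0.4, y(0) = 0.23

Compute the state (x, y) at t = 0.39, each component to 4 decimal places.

0.5851, 0.1500

Heun on (x,y): k1 = f(t_n, state_n); k2 = f(t_n + h, state_n + h·k1); state_{n+1} = state_n + (h/2)·(k1 + k2).
0.000000: (0.400000, 0.230000)
  k1 = (0.366600, -0.277380)
  predictor → (0.542974, 0.121822)
  k2 = (0.582806, -0.132809)
  → (0.585134, 0.150013)
(x(0.39), y(0.39)) ≈ (0.5851, 0.1500)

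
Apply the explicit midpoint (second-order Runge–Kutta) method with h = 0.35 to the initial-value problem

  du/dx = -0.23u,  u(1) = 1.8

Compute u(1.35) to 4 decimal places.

1.6609

Midpoint: k1 = f(x_n, u_n); k2 = f(x_n + h/2, u_n + (h/2)·k1); u_{n+1} = u_n + h·k2.
x=1.000000, u=1.800000:
  k1 = f(1.000000, 1.800000) = -0.414000
  k2 = f(1.175000, 1.727550) = -0.397337
  u ← 1.800000 + 0.35·(-0.397337) = 1.660932
u(1.35) ≈ 1.6609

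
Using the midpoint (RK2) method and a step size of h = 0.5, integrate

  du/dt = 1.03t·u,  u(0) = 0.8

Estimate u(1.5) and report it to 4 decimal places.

Midpoint: k1 = f(t_n, u_n); k2 = f(t_n + h/2, u_n + (h/2)·k1); u_{n+1} = u_n + h·k2.
t=0.000000, u=0.800000:
  k1 = f(0.000000, 0.800000) = 0.000000
  k2 = f(0.250000, 0.800000) = 0.206000
  u ← 0.800000 + 0.5·0.206000 = 0.903000
t=0.500000, u=0.903000:
  k1 = f(0.500000, 0.903000) = 0.465045
  k2 = f(0.750000, 1.019261) = 0.787379
  u ← 0.903000 + 0.5·0.787379 = 1.296690
t=1.000000, u=1.296690:
  k1 = f(1.000000, 1.296690) = 1.335590
  k2 = f(1.250000, 1.630587) = 2.099381
  u ← 1.296690 + 0.5·2.099381 = 2.346380
u(1.5) ≈ 2.3464

2.3464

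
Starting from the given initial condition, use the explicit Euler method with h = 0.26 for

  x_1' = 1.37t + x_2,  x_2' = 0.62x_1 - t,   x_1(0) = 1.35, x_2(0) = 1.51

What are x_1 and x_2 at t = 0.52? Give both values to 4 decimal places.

Euler on (x_1,x_2): x_1_{n+1} = x_1_n + h·x_1', x_2_{n+1} = x_2_n + h·x_2'.
0.000000: (1.350000, 1.510000); f=(1.510000, 0.837000) → (1.742600, 1.727620)
0.260000: (1.742600, 1.727620); f=(2.083820, 0.820412) → (2.284393, 1.940927)
(x_1(0.52), x_2(0.52)) ≈ (2.2844, 1.9409)

2.2844, 1.9409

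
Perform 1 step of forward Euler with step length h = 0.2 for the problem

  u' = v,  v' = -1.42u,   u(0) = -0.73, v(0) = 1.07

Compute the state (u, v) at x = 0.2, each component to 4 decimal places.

Euler on (u,v): u_{n+1} = u_n + h·u', v_{n+1} = v_n + h·v'.
0.000000: (-0.730000, 1.070000); f=(1.070000, 1.036600) → (-0.516000, 1.277320)
(u(0.2), v(0.2)) ≈ (-0.5160, 1.2773)

-0.5160, 1.2773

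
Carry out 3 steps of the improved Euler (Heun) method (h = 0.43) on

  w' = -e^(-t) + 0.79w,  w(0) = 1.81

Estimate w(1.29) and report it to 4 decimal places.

3.5334

Heun: k1 = f(t_n, w_n); k2 = f(t_n + h, w_n + h·k1); w_{n+1} = w_n + (h/2)·(k1 + k2).
t=0.000000, w=1.810000:
  k1 = f(0.000000, 1.810000) = 0.429900
  k2 = f(0.430000, 1.994857) = 0.925428
  w ← 1.810000 + (0.43/2)·(0.429900 + 0.925428) = 2.101396
t=0.430000, w=2.101396:
  k1 = f(0.430000, 2.101396) = 1.009593
  k2 = f(0.860000, 2.535521) = 1.579899
  w ← 2.101396 + (0.43/2)·(1.009593 + 1.579899) = 2.658136
t=0.860000, w=2.658136:
  k1 = f(0.860000, 2.658136) = 1.676766
  k2 = f(1.290000, 3.379146) = 2.394254
  w ← 2.658136 + (0.43/2)·(1.676766 + 2.394254) = 3.533406
w(1.29) ≈ 3.5334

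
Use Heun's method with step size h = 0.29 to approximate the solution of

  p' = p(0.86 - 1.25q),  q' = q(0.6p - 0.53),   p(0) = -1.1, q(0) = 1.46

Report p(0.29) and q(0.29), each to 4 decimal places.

Heun on (p,q): k1 = f(t_n, state_n); k2 = f(t_n + h, state_n + h·k1); state_{n+1} = state_n + (h/2)·(k1 + k2).
0.000000: (-1.100000, 1.460000)
  k1 = (1.061500, -1.737400)
  predictor → (-0.792165, 0.956154)
  k2 = (0.265528, -0.961221)
  → (-0.907581, 1.068700)
(p(0.29), q(0.29)) ≈ (-0.9076, 1.0687)

-0.9076, 1.0687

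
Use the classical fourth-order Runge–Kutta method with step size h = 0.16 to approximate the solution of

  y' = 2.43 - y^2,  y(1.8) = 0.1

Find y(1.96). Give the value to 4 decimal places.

RK4: k1 = f(x_n, y_n); k2 = f(x_n + h/2, y_n + (h/2)·k1); k3 = f(x_n + h/2, y_n + (h/2)·k2); k4 = f(x_n + h, y_n + h·k3); y_{n+1} = y_n + (h/6)·(k1 + 2k2 + 2k3 + k4).
x=1.800000, y=0.100000:
  k1 = f(1.800000, 0.100000) = 2.420000
  k2 = f(1.880000, 0.293600) = 2.343799
  k3 = f(1.880000, 0.287504) = 2.347341
  k4 = f(1.960000, 0.475575) = 2.203829
  y ← 0.100000 + (0.16/6)·(k1 + 2k2 + 2k3 + k4) = 0.473496
y(1.96) ≈ 0.4735

0.4735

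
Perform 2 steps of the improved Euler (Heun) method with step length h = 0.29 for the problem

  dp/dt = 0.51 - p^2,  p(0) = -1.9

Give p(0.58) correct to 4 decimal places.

-11.3420

Heun: k1 = f(t_n, p_n); k2 = f(t_n + h, p_n + h·k1); p_{n+1} = p_n + (h/2)·(k1 + k2).
t=0.000000, p=-1.900000:
  k1 = f(0.000000, -1.900000) = -3.100000
  k2 = f(0.290000, -2.799000) = -7.324401
  p ← -1.900000 + (0.29/2)·(-3.100000 + (-7.324401)) = -3.411538
t=0.290000, p=-3.411538:
  k1 = f(0.290000, -3.411538) = -11.128593
  k2 = f(0.580000, -6.638830) = -43.564063
  p ← -3.411538 + (0.29/2)·(-11.128593 + (-43.564063)) = -11.341973
p(0.58) ≈ -11.3420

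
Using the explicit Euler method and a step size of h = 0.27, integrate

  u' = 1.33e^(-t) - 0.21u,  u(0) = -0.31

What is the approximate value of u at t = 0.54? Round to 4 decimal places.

0.3370

Euler: u_{n+1} = u_n + h·f(t_n, u_n).
t=0.000000, u=-0.310000: f=1.395100 → u ← -0.310000 + 0.27·1.395100 = 0.066677
t=0.270000, u=0.066677: f=1.001293 → u ← 0.066677 + 0.27·1.001293 = 0.337026
u(0.54) ≈ 0.3370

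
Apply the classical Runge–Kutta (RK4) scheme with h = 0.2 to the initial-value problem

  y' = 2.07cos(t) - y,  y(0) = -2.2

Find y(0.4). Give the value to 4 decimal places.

RK4: k1 = f(t_n, y_n); k2 = f(t_n + h/2, y_n + (h/2)·k1); k3 = f(t_n + h/2, y_n + (h/2)·k2); k4 = f(t_n + h, y_n + h·k3); y_{n+1} = y_n + (h/6)·(k1 + 2k2 + 2k3 + k4).
t=0.000000, y=-2.200000:
  k1 = f(0.000000, -2.200000) = 4.270000
  k2 = f(0.100000, -1.773000) = 3.832659
  k3 = f(0.100000, -1.816734) = 3.876393
  k4 = f(0.200000, -1.424721) = 3.453459
  y ← -2.200000 + (0.2/6)·(k1 + 2k2 + 2k3 + k4) = -1.428615
t=0.200000, y=-1.428615:
  k1 = f(0.200000, -1.428615) = 3.457352
  k2 = f(0.300000, -1.082879) = 3.060426
  k3 = f(0.300000, -1.122572) = 3.100119
  k4 = f(0.400000, -0.808591) = 2.715187
  y ← -1.428615 + (0.2/6)·(k1 + 2k2 + 2k3 + k4) = -0.812160
y(0.4) ≈ -0.8122

-0.8122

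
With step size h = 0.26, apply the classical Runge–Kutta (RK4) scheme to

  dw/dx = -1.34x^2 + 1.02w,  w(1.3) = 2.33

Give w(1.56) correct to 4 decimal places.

RK4: k1 = f(x_n, w_n); k2 = f(x_n + h/2, w_n + (h/2)·k1); k3 = f(x_n + h/2, w_n + (h/2)·k2); k4 = f(x_n + h, w_n + h·k3); w_{n+1} = w_n + (h/6)·(k1 + 2k2 + 2k3 + k4).
x=1.300000, w=2.330000:
  k1 = f(1.300000, 2.330000) = 0.112000
  k2 = f(1.430000, 2.344560) = -0.348715
  k3 = f(1.430000, 2.284667) = -0.409806
  k4 = f(1.560000, 2.223451) = -0.993104
  w ← 2.330000 + (0.26/6)·(k1 + 2k2 + 2k3 + k4) = 2.226080
w(1.56) ≈ 2.2261

2.2261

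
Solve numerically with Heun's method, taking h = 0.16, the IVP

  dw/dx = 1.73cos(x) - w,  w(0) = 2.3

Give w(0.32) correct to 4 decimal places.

2.1345

Heun: k1 = f(x_n, w_n); k2 = f(x_n + h, w_n + h·k1); w_{n+1} = w_n + (h/2)·(k1 + k2).
x=0.000000, w=2.300000:
  k1 = f(0.000000, 2.300000) = -0.570000
  k2 = f(0.160000, 2.208800) = -0.500897
  w ← 2.300000 + (0.16/2)·(-0.570000 + (-0.500897)) = 2.214328
x=0.160000, w=2.214328:
  k1 = f(0.160000, 2.214328) = -0.506425
  k2 = f(0.320000, 2.133300) = -0.491123
  w ← 2.214328 + (0.16/2)·(-0.506425 + (-0.491123)) = 2.134524
w(0.32) ≈ 2.1345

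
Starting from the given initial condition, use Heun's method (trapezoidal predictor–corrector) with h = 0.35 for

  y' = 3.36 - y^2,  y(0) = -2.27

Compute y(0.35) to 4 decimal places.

Heun: k1 = f(x_n, y_n); k2 = f(x_n + h, y_n + h·k1); y_{n+1} = y_n + (h/2)·(k1 + k2).
x=0.000000, y=-2.270000:
  k1 = f(0.000000, -2.270000) = -1.792900
  k2 = f(0.350000, -2.897515) = -5.035593
  y ← -2.270000 + (0.35/2)·(-1.792900 + (-5.035593)) = -3.464986
y(0.35) ≈ -3.4650

-3.4650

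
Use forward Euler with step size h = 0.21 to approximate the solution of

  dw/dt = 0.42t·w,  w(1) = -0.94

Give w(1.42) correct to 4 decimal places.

-1.1321

Euler: w_{n+1} = w_n + h·f(t_n, w_n).
t=1.000000, w=-0.940000: f=-0.394800 → w ← -0.940000 + 0.21·(-0.394800) = -1.022908
t=1.210000, w=-1.022908: f=-0.519842 → w ← -1.022908 + 0.21·(-0.519842) = -1.132075
w(1.42) ≈ -1.1321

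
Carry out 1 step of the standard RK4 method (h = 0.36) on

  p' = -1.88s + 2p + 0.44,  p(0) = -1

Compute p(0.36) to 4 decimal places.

RK4: k1 = f(s_n, p_n); k2 = f(s_n + h/2, p_n + (h/2)·k1); k3 = f(s_n + h/2, p_n + (h/2)·k2); k4 = f(s_n + h, p_n + h·k3); p_{n+1} = p_n + (h/6)·(k1 + 2k2 + 2k3 + k4).
s=0.000000, p=-1.000000:
  k1 = f(0.000000, -1.000000) = -1.560000
  k2 = f(0.180000, -1.280800) = -2.460000
  k3 = f(0.180000, -1.442800) = -2.784000
  k4 = f(0.360000, -2.002240) = -4.241280
  p ← -1.000000 + (0.36/6)·(k1 + 2k2 + 2k3 + k4) = -1.977357
p(0.36) ≈ -1.9774

-1.9774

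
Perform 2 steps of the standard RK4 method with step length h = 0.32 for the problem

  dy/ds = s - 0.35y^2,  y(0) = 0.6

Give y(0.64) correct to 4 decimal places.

RK4: k1 = f(s_n, y_n); k2 = f(s_n + h/2, y_n + (h/2)·k1); k3 = f(s_n + h/2, y_n + (h/2)·k2); k4 = f(s_n + h, y_n + h·k3); y_{n+1} = y_n + (h/6)·(k1 + 2k2 + 2k3 + k4).
s=0.000000, y=0.600000:
  k1 = f(0.000000, 0.600000) = -0.126000
  k2 = f(0.160000, 0.579840) = 0.042325
  k3 = f(0.160000, 0.606772) = 0.031140
  k4 = f(0.320000, 0.609965) = 0.189780
  y ← 0.600000 + (0.32/6)·(k1 + 2k2 + 2k3 + k4) = 0.611238
s=0.320000, y=0.611238:
  k1 = f(0.320000, 0.611238) = 0.189236
  k2 = f(0.480000, 0.641516) = 0.335960
  k3 = f(0.480000, 0.664991) = 0.325225
  k4 = f(0.640000, 0.715310) = 0.460916
  y ← 0.611238 + (0.32/6)·(k1 + 2k2 + 2k3 + k4) = 0.716439
y(0.64) ≈ 0.7164

0.7164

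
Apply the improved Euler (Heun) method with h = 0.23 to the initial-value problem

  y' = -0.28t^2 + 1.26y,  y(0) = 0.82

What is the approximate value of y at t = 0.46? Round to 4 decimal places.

Heun: k1 = f(t_n, y_n); k2 = f(t_n + h, y_n + h·k1); y_{n+1} = y_n + (h/2)·(k1 + k2).
t=0.000000, y=0.820000:
  k1 = f(0.000000, 0.820000) = 1.033200
  k2 = f(0.230000, 1.057636) = 1.317809
  y ← 0.820000 + (0.23/2)·(1.033200 + 1.317809) = 1.090366
t=0.230000, y=1.090366:
  k1 = f(0.230000, 1.090366) = 1.359049
  k2 = f(0.460000, 1.402947) = 1.708466
  y ← 1.090366 + (0.23/2)·(1.359049 + 1.708466) = 1.443130
y(0.46) ≈ 1.4431

1.4431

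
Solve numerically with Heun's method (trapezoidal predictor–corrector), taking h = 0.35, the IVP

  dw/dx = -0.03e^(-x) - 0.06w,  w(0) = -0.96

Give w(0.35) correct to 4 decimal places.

Heun: k1 = f(x_n, w_n); k2 = f(x_n + h, w_n + h·k1); w_{n+1} = w_n + (h/2)·(k1 + k2).
x=0.000000, w=-0.960000:
  k1 = f(0.000000, -0.960000) = 0.027600
  k2 = f(0.350000, -0.950340) = 0.035880
  w ← -0.960000 + (0.35/2)·(0.027600 + 0.035880) = -0.948891
w(0.35) ≈ -0.9489

-0.9489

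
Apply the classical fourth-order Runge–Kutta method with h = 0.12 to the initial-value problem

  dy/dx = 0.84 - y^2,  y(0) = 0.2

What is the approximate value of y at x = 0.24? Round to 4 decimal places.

RK4: k1 = f(x_n, y_n); k2 = f(x_n + h/2, y_n + (h/2)·k1); k3 = f(x_n + h/2, y_n + (h/2)·k2); k4 = f(x_n + h, y_n + h·k3); y_{n+1} = y_n + (h/6)·(k1 + 2k2 + 2k3 + k4).
x=0.000000, y=0.200000:
  k1 = f(0.000000, 0.200000) = 0.800000
  k2 = f(0.060000, 0.248000) = 0.778496
  k3 = f(0.060000, 0.246710) = 0.779134
  k4 = f(0.120000, 0.293496) = 0.753860
  y ← 0.200000 + (0.12/6)·(k1 + 2k2 + 2k3 + k4) = 0.293382
x=0.120000, y=0.293382:
  k1 = f(0.120000, 0.293382) = 0.753927
  k2 = f(0.180000, 0.338618) = 0.725338
  k3 = f(0.180000, 0.336903) = 0.726497
  k4 = f(0.240000, 0.380562) = 0.695173
  y ← 0.293382 + (0.12/6)·(k1 + 2k2 + 2k3 + k4) = 0.380438
y(0.24) ≈ 0.3804

0.3804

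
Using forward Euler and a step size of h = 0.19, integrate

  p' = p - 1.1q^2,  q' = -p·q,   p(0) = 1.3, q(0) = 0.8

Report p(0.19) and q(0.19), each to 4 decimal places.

Euler on (p,q): p_{n+1} = p_n + h·p', q_{n+1} = q_n + h·q'.
0.000000: (1.300000, 0.800000); f=(0.596000, -1.040000) → (1.413240, 0.602400)
(p(0.19), q(0.19)) ≈ (1.4132, 0.6024)

1.4132, 0.6024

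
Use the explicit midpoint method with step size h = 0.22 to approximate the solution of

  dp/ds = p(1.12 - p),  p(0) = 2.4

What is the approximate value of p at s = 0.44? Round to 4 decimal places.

1.7101

Midpoint: k1 = f(s_n, p_n); k2 = f(s_n + h/2, p_n + (h/2)·k1); p_{n+1} = p_n + h·k2.
s=0.000000, p=2.400000:
  k1 = f(0.000000, 2.400000) = -3.072000
  k2 = f(0.110000, 2.062080) = -1.942644
  p ← 2.400000 + 0.22·(-1.942644) = 1.972618
s=0.220000, p=1.972618:
  k1 = f(0.220000, 1.972618) = -1.681890
  k2 = f(0.330000, 1.787610) = -1.193427
  p ← 1.972618 + 0.22·(-1.193427) = 1.710064
p(0.44) ≈ 1.7101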